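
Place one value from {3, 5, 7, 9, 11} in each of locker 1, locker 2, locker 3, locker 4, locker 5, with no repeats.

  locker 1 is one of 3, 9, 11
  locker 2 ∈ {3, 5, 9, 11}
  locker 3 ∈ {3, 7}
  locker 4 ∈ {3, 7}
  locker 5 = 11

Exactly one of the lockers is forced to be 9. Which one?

locker 1

locker 5's domain is down to {11}, so locker 5 = 11. Strike 11 from locker 1, locker 2.
The 4 still-open variables together cover exactly {3, 5, 7, 9} — 4 values for 4 variables — and 5 appears only in locker 2's list, so locker 2 = 5.
The 3 still-open variables draw from only 3 values {3, 7, 9}, so each is used; only locker 1 can be 9, hence locker 1 = 9.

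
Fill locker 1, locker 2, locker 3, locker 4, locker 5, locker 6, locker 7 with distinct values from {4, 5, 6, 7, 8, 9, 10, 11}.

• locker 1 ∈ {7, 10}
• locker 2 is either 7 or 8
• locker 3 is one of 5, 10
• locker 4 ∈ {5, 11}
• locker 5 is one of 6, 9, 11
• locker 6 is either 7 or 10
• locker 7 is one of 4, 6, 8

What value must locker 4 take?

11

locker 1 and locker 6 between them cover only {7, 10} — a naked pair. Remove those values from locker 2, locker 3.
locker 2 must be 8 (only option left). Eliminate 8 elsewhere: locker 7.
locker 3 must be 5 (only option left). So locker 4 can't be 5.
So locker 4 = 11.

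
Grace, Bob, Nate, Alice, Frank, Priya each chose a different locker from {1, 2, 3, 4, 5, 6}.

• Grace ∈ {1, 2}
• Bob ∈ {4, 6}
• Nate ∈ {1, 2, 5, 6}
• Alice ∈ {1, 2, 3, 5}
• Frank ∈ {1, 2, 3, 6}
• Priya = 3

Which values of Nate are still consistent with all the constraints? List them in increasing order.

Priya must be 3 (only option left). Eliminate 3 elsewhere: Alice, Frank.
Among the 5 still-open variables, 4 fits only Bob (and all 5 values in {1, 2, 4, 5, 6} must be used), so Bob = 4.
No further eliminations apply; Nate can still be any of 1, 2, 5, 6.

1, 2, 5, 6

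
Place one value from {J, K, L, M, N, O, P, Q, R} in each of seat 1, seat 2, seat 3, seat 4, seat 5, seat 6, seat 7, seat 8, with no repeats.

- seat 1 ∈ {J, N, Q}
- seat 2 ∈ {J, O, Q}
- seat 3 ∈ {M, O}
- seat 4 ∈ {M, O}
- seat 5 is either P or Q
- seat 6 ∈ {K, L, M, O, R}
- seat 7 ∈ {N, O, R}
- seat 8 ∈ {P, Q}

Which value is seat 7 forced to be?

R

The 2 variables seat 3 and seat 4 are confined to {M, O}, which locks those values in; drop them from seat 2, seat 6, seat 7.
seat 5 and seat 8 between them cover only {P, Q} — a naked pair. Remove those values from seat 1, seat 2.
seat 2's domain is down to {J}, so seat 2 = J. So seat 1 can't be J.
That leaves seat 1 = N. Strike N from seat 7.
So seat 7 = R.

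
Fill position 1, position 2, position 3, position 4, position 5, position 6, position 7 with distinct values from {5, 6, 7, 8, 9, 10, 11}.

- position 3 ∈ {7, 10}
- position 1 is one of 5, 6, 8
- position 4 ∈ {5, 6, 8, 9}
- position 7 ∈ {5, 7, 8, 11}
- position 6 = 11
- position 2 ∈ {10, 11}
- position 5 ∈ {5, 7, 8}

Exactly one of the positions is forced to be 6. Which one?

position 6 has just one choice, so position 6 = 11. So position 2, position 7 can't be 11.
position 2 must be 10 (only option left). So position 3 can't be 10.
position 3 must be 7 (only option left). Eliminate 7 elsewhere: position 5, position 7.
The 4 still-open variables together cover exactly {5, 6, 8, 9} — 4 values for 4 variables — and 9 appears only in position 4's list, so position 4 = 9.
Among the 3 still-open variables, 6 fits only position 1 (and all 3 values in {5, 6, 8} must be used), so position 1 = 6.

position 1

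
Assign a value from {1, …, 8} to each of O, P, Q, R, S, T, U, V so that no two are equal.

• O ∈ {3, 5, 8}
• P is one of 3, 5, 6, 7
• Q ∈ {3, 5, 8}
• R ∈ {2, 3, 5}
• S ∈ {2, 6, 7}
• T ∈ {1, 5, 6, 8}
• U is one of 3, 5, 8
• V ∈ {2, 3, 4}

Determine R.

Among the 8 variables, 1 fits only T (and all 8 values in {1, 2, 3, 4, 5, 6, 7, 8} must be used), so T = 1.
The 7 still-open variables draw from only 7 values {2, 3, 4, 5, 6, 7, 8}, so each is used; only V can be 4, hence V = 4.
O, Q, U between them cover only {3, 5, 8} — a naked triple. Remove those values from P, R.
So R = 2.

2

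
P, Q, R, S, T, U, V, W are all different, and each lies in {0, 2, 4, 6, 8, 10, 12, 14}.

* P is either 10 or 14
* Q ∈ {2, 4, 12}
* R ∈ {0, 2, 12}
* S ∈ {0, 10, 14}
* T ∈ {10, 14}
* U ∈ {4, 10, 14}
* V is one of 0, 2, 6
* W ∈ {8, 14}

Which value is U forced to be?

The 8 variables draw from only 8 values {0, 2, 4, 6, 8, 10, 12, 14}, so each is used; only V can be 6, hence V = 6.
The 7 still-open variables draw from only 7 values {0, 2, 4, 8, 10, 12, 14}, so each is used; only W can be 8, hence W = 8.
P and T share exactly the 2 values {10, 14}; by pigeonhole those values go to them, so strike 10, 14 from S, U.
So U = 4.

4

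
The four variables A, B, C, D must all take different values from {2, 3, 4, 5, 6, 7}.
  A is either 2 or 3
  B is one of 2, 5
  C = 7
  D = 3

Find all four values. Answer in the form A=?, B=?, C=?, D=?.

A=2, B=5, C=7, D=3

C's domain is down to {7}, so C = 7.
That leaves D = 3. Strike 3 from A.
That leaves A = 2. Remove 2 from B.
B must be 5 (only option left).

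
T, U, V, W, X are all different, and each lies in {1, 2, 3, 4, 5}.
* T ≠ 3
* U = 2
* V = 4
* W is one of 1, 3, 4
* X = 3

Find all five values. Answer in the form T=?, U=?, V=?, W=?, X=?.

T=5, U=2, V=4, W=1, X=3

U has just one choice, so U = 2. So T can't be 2.
V's domain is down to {4}, so V = 4. So T, W can't be 4.
That leaves X = 3. Eliminate 3 elsewhere: W.
W must be 1 (only option left). Strike 1 from T.
That leaves T = 5.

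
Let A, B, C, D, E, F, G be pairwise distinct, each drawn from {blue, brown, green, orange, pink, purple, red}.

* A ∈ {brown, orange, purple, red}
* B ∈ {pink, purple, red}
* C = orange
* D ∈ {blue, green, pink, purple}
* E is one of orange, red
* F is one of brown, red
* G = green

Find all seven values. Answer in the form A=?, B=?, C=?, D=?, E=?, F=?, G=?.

A=purple, B=pink, C=orange, D=blue, E=red, F=brown, G=green

C must be orange (only option left). Strike orange from A, E.
E's domain is down to {red}, so E = red. Eliminate red elsewhere: A, B, F.
That leaves F = brown. Eliminate brown elsewhere: A.
G has just one choice, so G = green. Strike green from D.
A has just one choice, so A = purple. Strike purple from B, D.
B must be pink (only option left). Remove pink from D.
D must be blue (only option left).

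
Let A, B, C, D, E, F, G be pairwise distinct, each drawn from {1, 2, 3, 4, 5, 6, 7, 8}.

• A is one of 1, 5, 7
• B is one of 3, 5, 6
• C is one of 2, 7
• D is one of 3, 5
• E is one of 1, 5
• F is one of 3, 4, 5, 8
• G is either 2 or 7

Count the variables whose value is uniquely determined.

C and G between them cover only {2, 7} — a naked pair. Remove those values from A.
The 2 variables A and E are confined to {1, 5}, which locks those values in; drop them from B, D, F.
D has just one choice, so D = 3. Strike 3 from B, F.
B must be 6 (only option left).
Determined: B=6, D=3. The other variables each still have more than one consistent value. That makes 2.

2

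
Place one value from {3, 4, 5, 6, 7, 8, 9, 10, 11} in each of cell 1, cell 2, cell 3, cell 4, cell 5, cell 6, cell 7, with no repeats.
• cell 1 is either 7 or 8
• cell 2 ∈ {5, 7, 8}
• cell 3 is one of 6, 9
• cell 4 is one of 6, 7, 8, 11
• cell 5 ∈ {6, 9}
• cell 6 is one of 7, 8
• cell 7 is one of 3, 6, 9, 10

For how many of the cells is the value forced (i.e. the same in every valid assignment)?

cell 1 and cell 6 between them cover only {7, 8} — a naked pair. Remove those values from cell 2, cell 4.
cell 2 has just one choice, so cell 2 = 5.
cell 3 and cell 5 share exactly the 2 values {6, 9}; by pigeonhole those values go to them, so strike 6, 9 from cell 4, cell 7.
That leaves cell 4 = 11.
Determined: cell 2=5, cell 4=11. The other cells each still have more than one consistent value. That makes 2.

2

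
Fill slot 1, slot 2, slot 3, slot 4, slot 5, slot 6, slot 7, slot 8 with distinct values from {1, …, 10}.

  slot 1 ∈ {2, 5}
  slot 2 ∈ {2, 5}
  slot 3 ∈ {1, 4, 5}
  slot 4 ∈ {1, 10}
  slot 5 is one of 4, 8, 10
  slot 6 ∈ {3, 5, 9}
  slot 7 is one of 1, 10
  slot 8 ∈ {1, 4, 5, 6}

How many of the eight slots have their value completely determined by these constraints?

3

slot 1 and slot 2 between them cover only {2, 5} — a naked pair. Remove those values from slot 3, slot 6, slot 8.
slot 4 and slot 7 share exactly the 2 values {1, 10}; by pigeonhole those values go to them, so strike 1, 10 from slot 3, slot 5, slot 8.
slot 3's domain is down to {4}, so slot 3 = 4. So slot 5, slot 8 can't be 4.
slot 5 has just one choice, so slot 5 = 8.
slot 8 must be 6 (only option left).
Determined: slot 3=4, slot 5=8, slot 8=6. The other slots each still have more than one consistent value. That makes 3.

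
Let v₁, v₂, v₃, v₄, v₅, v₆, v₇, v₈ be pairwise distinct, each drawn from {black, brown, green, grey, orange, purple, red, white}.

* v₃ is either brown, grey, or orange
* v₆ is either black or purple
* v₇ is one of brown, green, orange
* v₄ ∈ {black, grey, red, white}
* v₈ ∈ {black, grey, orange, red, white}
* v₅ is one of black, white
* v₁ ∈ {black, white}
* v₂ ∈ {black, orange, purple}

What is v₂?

The 8 variables draw from only 8 values {black, brown, green, grey, orange, purple, red, white}, so each is used; only v₇ can be green, hence v₇ = green.
The 7 still-open variables draw from only 7 values {black, brown, grey, orange, purple, red, white}, so each is used; only v₃ can be brown, hence v₃ = brown.
The 2 variables v₁ and v₅ are confined to {black, white}, which locks those values in; drop them from v₂, v₄, v₆, v₈.
v₆ has just one choice, so v₆ = purple. Remove purple from v₂.
So v₂ = orange.

orange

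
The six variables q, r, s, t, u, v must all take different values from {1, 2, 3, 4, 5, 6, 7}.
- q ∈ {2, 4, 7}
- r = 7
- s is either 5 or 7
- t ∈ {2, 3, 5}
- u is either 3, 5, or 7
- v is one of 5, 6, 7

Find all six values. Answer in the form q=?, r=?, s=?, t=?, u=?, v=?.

r must be 7 (only option left). Remove 7 from q, s, u, v.
s must be 5 (only option left). Remove 5 from t, u, v.
u must be 3 (only option left). Eliminate 3 elsewhere: t.
That leaves v = 6.
t must be 2 (only option left). Strike 2 from q.
That leaves q = 4.

q=4, r=7, s=5, t=2, u=3, v=6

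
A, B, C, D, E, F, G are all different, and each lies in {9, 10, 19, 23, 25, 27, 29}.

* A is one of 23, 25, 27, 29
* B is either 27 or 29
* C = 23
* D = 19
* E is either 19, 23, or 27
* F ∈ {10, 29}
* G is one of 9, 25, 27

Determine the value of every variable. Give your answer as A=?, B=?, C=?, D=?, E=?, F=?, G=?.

C has just one choice, so C = 23. Remove 23 from A, E.
That leaves D = 19. So E can't be 19.
That leaves E = 27. So A, B, G can't be 27.
B's domain is down to {29}, so B = 29. So A, F can't be 29.
F's domain is down to {10}, so F = 10.
That leaves A = 25. Strike 25 from G.
G must be 9 (only option left).

A=25, B=29, C=23, D=19, E=27, F=10, G=9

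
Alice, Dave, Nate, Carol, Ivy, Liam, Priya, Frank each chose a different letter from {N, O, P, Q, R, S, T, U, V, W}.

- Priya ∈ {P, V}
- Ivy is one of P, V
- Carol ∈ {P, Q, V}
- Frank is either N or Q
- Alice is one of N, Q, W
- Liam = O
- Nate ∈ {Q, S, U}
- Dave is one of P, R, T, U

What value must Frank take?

N

Liam has just one choice, so Liam = O.
The 2 variables Ivy and Priya are confined to {P, V}, which locks those values in; drop them from Dave, Carol.
Carol must be Q (only option left). Strike Q from Alice, Nate, Frank.
So Frank = N.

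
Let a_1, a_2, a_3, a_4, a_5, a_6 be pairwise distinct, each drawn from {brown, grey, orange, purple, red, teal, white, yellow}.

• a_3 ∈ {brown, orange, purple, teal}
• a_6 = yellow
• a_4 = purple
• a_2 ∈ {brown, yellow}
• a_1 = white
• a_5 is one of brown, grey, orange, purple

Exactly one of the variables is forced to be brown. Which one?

a_1 must be white (only option left).
a_4 must be purple (only option left). Eliminate purple elsewhere: a_3, a_5.
a_6's domain is down to {yellow}, so a_6 = yellow. So a_2 can't be yellow.
So brown goes to a_2.

a_2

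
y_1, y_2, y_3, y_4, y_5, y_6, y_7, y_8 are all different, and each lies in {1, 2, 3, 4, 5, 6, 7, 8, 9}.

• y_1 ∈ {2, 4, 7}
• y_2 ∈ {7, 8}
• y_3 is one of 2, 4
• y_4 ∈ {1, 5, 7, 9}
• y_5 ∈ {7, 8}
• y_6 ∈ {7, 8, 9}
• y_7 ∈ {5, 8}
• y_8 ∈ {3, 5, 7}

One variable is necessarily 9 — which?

y_6

The 8 variables together cover exactly {1, 2, 3, 4, 5, 7, 8, 9} — 8 values for 8 variables — and 1 appears only in y_4's list, so y_4 = 1.
The 7 still-open variables draw from only 7 values {2, 3, 4, 5, 7, 8, 9}, so each is used; only y_8 can be 3, hence y_8 = 3.
Among the 6 still-open variables, 5 fits only y_7 (and all 6 values in {2, 4, 5, 7, 8, 9} must be used), so y_7 = 5.
Among the 5 still-open variables, 9 fits only y_6 (and all 5 values in {2, 4, 7, 8, 9} must be used), so y_6 = 9.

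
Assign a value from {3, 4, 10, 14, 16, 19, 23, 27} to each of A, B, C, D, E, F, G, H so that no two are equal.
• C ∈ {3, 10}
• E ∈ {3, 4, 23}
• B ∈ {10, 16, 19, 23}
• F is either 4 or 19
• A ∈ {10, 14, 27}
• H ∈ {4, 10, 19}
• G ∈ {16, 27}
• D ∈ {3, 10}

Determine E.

Among the 8 variables, 14 fits only A (and all 8 values in {3, 4, 10, 14, 16, 19, 23, 27} must be used), so A = 14.
The 7 still-open variables draw from only 7 values {3, 4, 10, 16, 19, 23, 27}, so each is used; only G can be 27, hence G = 27.
The 6 still-open variables draw from only 6 values {3, 4, 10, 16, 19, 23}, so each is used; only B can be 16, hence B = 16.
Among the 5 still-open variables, 23 fits only E (and all 5 values in {3, 4, 10, 19, 23} must be used), so E = 23.

23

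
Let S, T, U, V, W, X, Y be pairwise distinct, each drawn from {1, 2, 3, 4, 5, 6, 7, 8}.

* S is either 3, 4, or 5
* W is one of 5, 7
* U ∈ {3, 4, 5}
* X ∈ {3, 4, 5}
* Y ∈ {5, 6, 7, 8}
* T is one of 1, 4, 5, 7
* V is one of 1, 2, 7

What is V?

2

The 3 variables S, U, X are confined to {3, 4, 5}, which locks those values in; drop them from T, W, Y.
W's domain is down to {7}, so W = 7. Strike 7 from T, V, Y.
That leaves T = 1. Remove 1 from V.
So V = 2.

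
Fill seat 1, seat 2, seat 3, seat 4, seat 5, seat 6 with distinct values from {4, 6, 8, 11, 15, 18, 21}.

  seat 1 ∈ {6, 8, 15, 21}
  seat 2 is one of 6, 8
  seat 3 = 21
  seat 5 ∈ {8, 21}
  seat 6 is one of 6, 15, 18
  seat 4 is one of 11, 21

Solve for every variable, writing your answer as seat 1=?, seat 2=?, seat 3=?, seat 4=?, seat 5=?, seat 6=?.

seat 1=15, seat 2=6, seat 3=21, seat 4=11, seat 5=8, seat 6=18

seat 3 has just one choice, so seat 3 = 21. So seat 1, seat 4, seat 5 can't be 21.
seat 4 has just one choice, so seat 4 = 11.
That leaves seat 5 = 8. Strike 8 from seat 1, seat 2.
seat 2 must be 6 (only option left). Remove 6 from seat 1, seat 6.
That leaves seat 1 = 15. Eliminate 15 elsewhere: seat 6.
seat 6 has just one choice, so seat 6 = 18.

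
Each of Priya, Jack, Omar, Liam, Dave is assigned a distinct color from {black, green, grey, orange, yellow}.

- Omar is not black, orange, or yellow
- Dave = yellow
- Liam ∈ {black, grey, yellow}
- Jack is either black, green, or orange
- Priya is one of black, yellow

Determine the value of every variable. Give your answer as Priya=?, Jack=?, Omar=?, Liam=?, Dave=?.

Dave's domain is down to {yellow}, so Dave = yellow. Remove yellow from Priya, Liam.
Priya must be black (only option left). So Jack, Liam can't be black.
Liam has just one choice, so Liam = grey. So Omar can't be grey.
Omar must be green (only option left). Strike green from Jack.
Jack has just one choice, so Jack = orange.

Priya=black, Jack=orange, Omar=green, Liam=grey, Dave=yellow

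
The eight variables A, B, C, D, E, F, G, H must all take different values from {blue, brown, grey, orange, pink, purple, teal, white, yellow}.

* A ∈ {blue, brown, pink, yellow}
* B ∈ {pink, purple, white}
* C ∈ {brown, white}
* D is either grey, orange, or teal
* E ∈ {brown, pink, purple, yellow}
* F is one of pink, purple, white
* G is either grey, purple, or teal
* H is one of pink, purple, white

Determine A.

B, F, H share exactly the 3 values {pink, purple, white}; by pigeonhole those values go to them, so strike pink, purple, white from A, C, E, G.
C's domain is down to {brown}, so C = brown. Remove brown from A, E.
E has just one choice, so E = yellow. Remove yellow from A.
So A = blue.

blue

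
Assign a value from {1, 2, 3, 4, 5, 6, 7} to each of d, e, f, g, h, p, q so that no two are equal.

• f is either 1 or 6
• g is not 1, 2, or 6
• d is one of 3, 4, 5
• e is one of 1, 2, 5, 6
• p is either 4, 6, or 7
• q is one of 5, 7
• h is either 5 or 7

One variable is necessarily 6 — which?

p

The 7 variables together cover exactly {1, 2, 3, 4, 5, 6, 7} — 7 values for 7 variables — and 2 appears only in e's list, so e = 2.
The 6 still-open variables draw from only 6 values {1, 3, 4, 5, 6, 7}, so each is used; only f can be 1, hence f = 1.
The 5 still-open variables draw from only 5 values {3, 4, 5, 6, 7}, so each is used; only p can be 6, hence p = 6.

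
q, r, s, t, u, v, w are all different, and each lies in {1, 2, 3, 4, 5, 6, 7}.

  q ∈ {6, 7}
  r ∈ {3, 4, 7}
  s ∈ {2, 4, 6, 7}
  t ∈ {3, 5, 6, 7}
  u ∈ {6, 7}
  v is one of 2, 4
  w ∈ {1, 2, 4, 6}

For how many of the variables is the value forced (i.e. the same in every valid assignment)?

Among the 7 variables, 1 fits only w (and all 7 values in {1, 2, 3, 4, 5, 6, 7} must be used), so w = 1.
The 6 still-open variables together cover exactly {2, 3, 4, 5, 6, 7} — 6 values for 6 variables — and 5 appears only in t's list, so t = 5.
The 5 still-open variables together cover exactly {2, 3, 4, 6, 7} — 5 values for 5 variables — and 3 appears only in r's list, so r = 3.
q and u share exactly the 2 values {6, 7}; by pigeonhole those values go to them, so strike 6, 7 from s.
Determined: r=3, t=5, w=1. The other variables each still have more than one consistent value. That makes 3.

3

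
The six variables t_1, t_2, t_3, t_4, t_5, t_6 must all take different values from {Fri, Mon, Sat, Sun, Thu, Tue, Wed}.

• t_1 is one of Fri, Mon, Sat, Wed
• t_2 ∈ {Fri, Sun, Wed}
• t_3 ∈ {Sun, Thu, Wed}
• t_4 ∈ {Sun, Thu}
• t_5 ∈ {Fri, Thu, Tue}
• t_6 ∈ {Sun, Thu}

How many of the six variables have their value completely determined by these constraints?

3

t_4 and t_6 between them cover only {Sun, Thu} — a naked pair. Remove those values from t_2, t_3, t_5.
t_3's domain is down to {Wed}, so t_3 = Wed. Remove Wed from t_1, t_2.
t_2's domain is down to {Fri}, so t_2 = Fri. Strike Fri from t_1, t_5.
t_5 must be Tue (only option left).
Determined: t_2=Fri, t_3=Wed, t_5=Tue. The other variables each still have more than one consistent value. That makes 3.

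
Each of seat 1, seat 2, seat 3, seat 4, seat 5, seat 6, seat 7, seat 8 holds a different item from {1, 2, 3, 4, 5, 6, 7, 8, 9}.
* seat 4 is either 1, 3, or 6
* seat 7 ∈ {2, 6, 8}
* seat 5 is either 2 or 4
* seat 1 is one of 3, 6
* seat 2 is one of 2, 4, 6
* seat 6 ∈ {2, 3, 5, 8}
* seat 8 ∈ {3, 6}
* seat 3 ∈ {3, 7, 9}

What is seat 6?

5

seat 1 and seat 8 between them cover only {3, 6} — a naked pair. Remove those values from seat 2, seat 3, seat 4, seat 6, seat 7.
seat 4 has just one choice, so seat 4 = 1.
seat 2 and seat 5 between them cover only {2, 4} — a naked pair. Remove those values from seat 6, seat 7.
seat 7 has just one choice, so seat 7 = 8. Eliminate 8 elsewhere: seat 6.
So seat 6 = 5.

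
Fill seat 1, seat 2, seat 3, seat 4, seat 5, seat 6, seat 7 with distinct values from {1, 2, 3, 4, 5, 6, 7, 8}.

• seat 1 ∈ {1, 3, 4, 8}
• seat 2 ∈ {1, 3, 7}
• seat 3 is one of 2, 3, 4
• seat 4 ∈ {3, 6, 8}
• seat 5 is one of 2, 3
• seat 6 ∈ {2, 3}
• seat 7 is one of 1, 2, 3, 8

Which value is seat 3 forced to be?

The 7 variables draw from only 7 values {1, 2, 3, 4, 6, 7, 8}, so each is used; only seat 4 can be 6, hence seat 4 = 6.
Among the 6 still-open variables, 7 fits only seat 2 (and all 6 values in {1, 2, 3, 4, 7, 8} must be used), so seat 2 = 7.
seat 5 and seat 6 between them cover only {2, 3} — a naked pair. Remove those values from seat 1, seat 3, seat 7.
So seat 3 = 4.

4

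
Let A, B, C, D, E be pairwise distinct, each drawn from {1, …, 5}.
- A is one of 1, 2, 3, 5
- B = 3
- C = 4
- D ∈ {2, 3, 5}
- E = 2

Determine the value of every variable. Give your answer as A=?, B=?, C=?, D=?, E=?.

A=1, B=3, C=4, D=5, E=2

B must be 3 (only option left). So A, D can't be 3.
C has just one choice, so C = 4.
That leaves E = 2. Strike 2 from A, D.
D must be 5 (only option left). So A can't be 5.
A must be 1 (only option left).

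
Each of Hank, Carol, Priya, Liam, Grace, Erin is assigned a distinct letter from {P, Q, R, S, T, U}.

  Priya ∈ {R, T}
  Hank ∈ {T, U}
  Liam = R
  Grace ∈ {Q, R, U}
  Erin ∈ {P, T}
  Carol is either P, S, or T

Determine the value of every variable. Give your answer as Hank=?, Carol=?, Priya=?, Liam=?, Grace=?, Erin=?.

Hank=U, Carol=S, Priya=T, Liam=R, Grace=Q, Erin=P

Liam must be R (only option left). Remove R from Priya, Grace.
That leaves Priya = T. So Hank, Carol, Erin can't be T.
Erin has just one choice, so Erin = P. Eliminate P elsewhere: Carol.
Hank's domain is down to {U}, so Hank = U. Remove U from Grace.
Carol must be S (only option left).
Grace's domain is down to {Q}, so Grace = Q.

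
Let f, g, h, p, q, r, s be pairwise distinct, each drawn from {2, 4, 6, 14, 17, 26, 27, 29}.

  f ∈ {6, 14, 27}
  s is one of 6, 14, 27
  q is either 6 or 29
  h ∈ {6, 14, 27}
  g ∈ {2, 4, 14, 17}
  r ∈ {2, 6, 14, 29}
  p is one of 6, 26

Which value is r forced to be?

2

The 3 variables f, h, s are confined to {6, 14, 27}, which locks those values in; drop them from g, p, q, r.
p's domain is down to {26}, so p = 26.
q's domain is down to {29}, so q = 29. Remove 29 from r.
So r = 2.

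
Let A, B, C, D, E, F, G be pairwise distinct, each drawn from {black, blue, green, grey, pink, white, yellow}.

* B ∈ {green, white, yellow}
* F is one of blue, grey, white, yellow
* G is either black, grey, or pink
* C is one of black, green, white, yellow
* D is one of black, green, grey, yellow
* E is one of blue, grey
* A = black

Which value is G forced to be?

A must be black (only option left). Remove black from C, D, G.
The 6 still-open variables together cover exactly {blue, green, grey, pink, white, yellow} — 6 values for 6 variables — and pink appears only in G's list, so G = pink.

pink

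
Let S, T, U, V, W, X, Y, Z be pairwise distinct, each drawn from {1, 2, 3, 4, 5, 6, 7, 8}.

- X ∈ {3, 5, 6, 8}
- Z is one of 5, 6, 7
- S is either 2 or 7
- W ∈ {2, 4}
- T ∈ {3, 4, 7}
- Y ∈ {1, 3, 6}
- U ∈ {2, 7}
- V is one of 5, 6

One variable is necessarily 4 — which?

W

Among the 8 variables, 1 fits only Y (and all 8 values in {1, 2, 3, 4, 5, 6, 7, 8} must be used), so Y = 1.
The 7 still-open variables together cover exactly {2, 3, 4, 5, 6, 7, 8} — 7 values for 7 variables — and 8 appears only in X's list, so X = 8.
The 6 still-open variables together cover exactly {2, 3, 4, 5, 6, 7} — 6 values for 6 variables — and 3 appears only in T's list, so T = 3.
The 5 still-open variables draw from only 5 values {2, 4, 5, 6, 7}, so each is used; only W can be 4, hence W = 4.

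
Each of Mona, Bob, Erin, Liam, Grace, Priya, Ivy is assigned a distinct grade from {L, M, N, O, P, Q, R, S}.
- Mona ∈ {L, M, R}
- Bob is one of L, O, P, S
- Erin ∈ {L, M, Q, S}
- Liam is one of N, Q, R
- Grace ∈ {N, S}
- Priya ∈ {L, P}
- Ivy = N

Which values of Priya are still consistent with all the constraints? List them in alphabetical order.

Ivy's domain is down to {N}, so Ivy = N. Eliminate N elsewhere: Liam, Grace.
Grace must be S (only option left). Eliminate S elsewhere: Bob, Erin.
No further eliminations apply; Priya can still be any of L, P.

L, P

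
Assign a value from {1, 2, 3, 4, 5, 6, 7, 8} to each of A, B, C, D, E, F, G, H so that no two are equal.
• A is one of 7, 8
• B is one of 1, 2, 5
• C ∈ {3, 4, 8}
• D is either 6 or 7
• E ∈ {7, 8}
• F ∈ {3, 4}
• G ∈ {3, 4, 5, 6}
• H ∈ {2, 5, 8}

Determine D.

Among the 8 variables, 1 fits only B (and all 8 values in {1, 2, 3, 4, 5, 6, 7, 8} must be used), so B = 1.
Among the 7 still-open variables, 2 fits only H (and all 7 values in {2, 3, 4, 5, 6, 7, 8} must be used), so H = 2.
Among the 6 still-open variables, 5 fits only G (and all 6 values in {3, 4, 5, 6, 7, 8} must be used), so G = 5.
Among the 5 still-open variables, 6 fits only D (and all 5 values in {3, 4, 6, 7, 8} must be used), so D = 6.

6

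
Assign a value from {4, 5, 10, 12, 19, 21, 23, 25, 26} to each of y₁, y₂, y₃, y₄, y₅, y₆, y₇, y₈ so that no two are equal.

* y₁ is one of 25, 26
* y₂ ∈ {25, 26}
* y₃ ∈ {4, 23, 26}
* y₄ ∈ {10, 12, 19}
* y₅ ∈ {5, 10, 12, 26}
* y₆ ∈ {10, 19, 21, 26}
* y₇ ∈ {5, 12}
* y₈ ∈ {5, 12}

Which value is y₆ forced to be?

The 2 variables y₁ and y₂ are confined to {25, 26}, which locks those values in; drop them from y₃, y₅, y₆.
The 2 variables y₇ and y₈ are confined to {5, 12}, which locks those values in; drop them from y₄, y₅.
That leaves y₅ = 10. Eliminate 10 elsewhere: y₄, y₆.
y₄'s domain is down to {19}, so y₄ = 19. So y₆ can't be 19.
So y₆ = 21.

21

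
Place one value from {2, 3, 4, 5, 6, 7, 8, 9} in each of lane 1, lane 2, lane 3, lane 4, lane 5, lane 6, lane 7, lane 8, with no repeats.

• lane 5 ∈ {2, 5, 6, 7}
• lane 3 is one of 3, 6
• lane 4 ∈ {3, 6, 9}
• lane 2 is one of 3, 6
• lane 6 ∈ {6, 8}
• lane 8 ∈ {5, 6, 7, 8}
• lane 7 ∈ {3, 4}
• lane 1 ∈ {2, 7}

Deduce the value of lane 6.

8

The 8 variables together cover exactly {2, 3, 4, 5, 6, 7, 8, 9} — 8 values for 8 variables — and 4 appears only in lane 7's list, so lane 7 = 4.
Among the 7 still-open variables, 9 fits only lane 4 (and all 7 values in {2, 3, 5, 6, 7, 8, 9} must be used), so lane 4 = 9.
lane 2 and lane 3 share exactly the 2 values {3, 6}; by pigeonhole those values go to them, so strike 3, 6 from lane 5, lane 6, lane 8.
So lane 6 = 8.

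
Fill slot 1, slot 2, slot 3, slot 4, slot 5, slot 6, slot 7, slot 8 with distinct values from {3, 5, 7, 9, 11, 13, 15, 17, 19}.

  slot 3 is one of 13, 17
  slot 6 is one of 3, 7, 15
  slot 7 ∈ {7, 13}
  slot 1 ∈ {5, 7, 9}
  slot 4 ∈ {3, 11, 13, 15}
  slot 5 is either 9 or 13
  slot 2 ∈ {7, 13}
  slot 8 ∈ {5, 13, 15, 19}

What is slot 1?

slot 2 and slot 7 share exactly the 2 values {7, 13}; by pigeonhole those values go to them, so strike 7, 13 from slot 1, slot 3, slot 4, slot 5, slot 6, slot 8.
slot 3's domain is down to {17}, so slot 3 = 17.
slot 5's domain is down to {9}, so slot 5 = 9. Eliminate 9 elsewhere: slot 1.
So slot 1 = 5.

5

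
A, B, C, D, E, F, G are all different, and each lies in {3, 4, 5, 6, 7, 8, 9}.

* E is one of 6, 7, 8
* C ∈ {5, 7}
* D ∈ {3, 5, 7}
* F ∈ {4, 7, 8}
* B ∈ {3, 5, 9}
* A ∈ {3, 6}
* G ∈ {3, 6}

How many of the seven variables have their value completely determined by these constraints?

The 7 variables draw from only 7 values {3, 4, 5, 6, 7, 8, 9}, so each is used; only F can be 4, hence F = 4.
Among the 6 still-open variables, 8 fits only E (and all 6 values in {3, 5, 6, 7, 8, 9} must be used), so E = 8.
Among the 5 still-open variables, 9 fits only B (and all 5 values in {3, 5, 6, 7, 9} must be used), so B = 9.
A and G share exactly the 2 values {3, 6}; by pigeonhole those values go to them, so strike 3, 6 from D.
Determined: B=9, E=8, F=4. The other variables each still have more than one consistent value. That makes 3.

3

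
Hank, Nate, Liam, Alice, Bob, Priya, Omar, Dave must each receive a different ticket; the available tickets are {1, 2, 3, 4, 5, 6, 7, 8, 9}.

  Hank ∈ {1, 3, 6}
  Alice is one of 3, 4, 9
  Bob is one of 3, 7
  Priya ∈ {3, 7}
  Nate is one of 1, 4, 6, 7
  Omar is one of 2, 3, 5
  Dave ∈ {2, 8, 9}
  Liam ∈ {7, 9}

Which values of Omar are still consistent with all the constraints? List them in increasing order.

2, 5

The 2 variables Bob and Priya are confined to {3, 7}, which locks those values in; drop them from Hank, Nate, Liam, Alice, Omar.
Liam's domain is down to {9}, so Liam = 9. Remove 9 from Alice, Dave.
Alice's domain is down to {4}, so Alice = 4. Eliminate 4 elsewhere: Nate.
No further eliminations apply; Omar can still be any of 2, 5.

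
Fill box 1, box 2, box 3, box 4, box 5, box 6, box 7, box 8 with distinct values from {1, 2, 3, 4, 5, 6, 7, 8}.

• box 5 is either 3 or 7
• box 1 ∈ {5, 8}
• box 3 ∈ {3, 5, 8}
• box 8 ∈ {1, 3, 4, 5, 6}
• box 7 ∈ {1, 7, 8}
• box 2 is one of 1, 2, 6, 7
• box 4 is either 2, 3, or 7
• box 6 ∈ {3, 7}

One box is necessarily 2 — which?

box 4

Among the 8 variables, 4 fits only box 8 (and all 8 values in {1, 2, 3, 4, 5, 6, 7, 8} must be used), so box 8 = 4.
The 7 still-open variables draw from only 7 values {1, 2, 3, 5, 6, 7, 8}, so each is used; only box 2 can be 6, hence box 2 = 6.
The 6 still-open variables draw from only 6 values {1, 2, 3, 5, 7, 8}, so each is used; only box 7 can be 1, hence box 7 = 1.
The 5 still-open variables draw from only 5 values {2, 3, 5, 7, 8}, so each is used; only box 4 can be 2, hence box 4 = 2.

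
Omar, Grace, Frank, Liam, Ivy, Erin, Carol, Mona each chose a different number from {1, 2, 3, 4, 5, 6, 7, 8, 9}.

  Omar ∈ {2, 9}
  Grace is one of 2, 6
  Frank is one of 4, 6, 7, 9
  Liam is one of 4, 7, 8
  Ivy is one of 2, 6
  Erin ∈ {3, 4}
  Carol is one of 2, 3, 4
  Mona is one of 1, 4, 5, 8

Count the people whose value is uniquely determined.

3

The 2 variables Grace and Ivy are confined to {2, 6}, which locks those values in; drop them from Omar, Frank, Carol.
Omar has just one choice, so Omar = 9. So Frank can't be 9.
Erin and Carol between them cover only {3, 4} — a naked pair. Remove those values from Frank, Liam, Mona.
That leaves Frank = 7. Remove 7 from Liam.
Liam must be 8 (only option left). Remove 8 from Mona.
Determined: Omar=9, Frank=7, Liam=8. The other people each still have more than one consistent value. That makes 3.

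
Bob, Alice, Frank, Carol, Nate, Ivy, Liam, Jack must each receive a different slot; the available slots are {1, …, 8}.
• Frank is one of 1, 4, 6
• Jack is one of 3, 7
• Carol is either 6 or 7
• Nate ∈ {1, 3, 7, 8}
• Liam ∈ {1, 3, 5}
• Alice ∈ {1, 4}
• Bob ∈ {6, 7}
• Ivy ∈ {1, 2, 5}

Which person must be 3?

Jack

Among the 8 variables, 2 fits only Ivy (and all 8 values in {1, 2, 3, 4, 5, 6, 7, 8} must be used), so Ivy = 2.
Among the 7 still-open variables, 5 fits only Liam (and all 7 values in {1, 3, 4, 5, 6, 7, 8} must be used), so Liam = 5.
The 6 still-open variables together cover exactly {1, 3, 4, 6, 7, 8} — 6 values for 6 variables — and 8 appears only in Nate's list, so Nate = 8.
Among the 5 still-open variables, 3 fits only Jack (and all 5 values in {1, 3, 4, 6, 7} must be used), so Jack = 3.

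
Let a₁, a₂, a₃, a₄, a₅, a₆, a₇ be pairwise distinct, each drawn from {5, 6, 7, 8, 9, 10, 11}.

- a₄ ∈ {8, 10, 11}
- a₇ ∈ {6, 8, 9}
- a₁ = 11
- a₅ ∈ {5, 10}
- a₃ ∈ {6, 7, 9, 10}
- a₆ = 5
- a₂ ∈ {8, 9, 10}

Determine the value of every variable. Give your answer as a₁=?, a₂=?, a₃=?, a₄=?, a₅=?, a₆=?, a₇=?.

a₁=11, a₂=9, a₃=7, a₄=8, a₅=10, a₆=5, a₇=6

a₁ must be 11 (only option left). Strike 11 from a₄.
a₆ has just one choice, so a₆ = 5. Eliminate 5 elsewhere: a₅.
a₅ must be 10 (only option left). Remove 10 from a₂, a₃, a₄.
a₄ must be 8 (only option left). Eliminate 8 elsewhere: a₂, a₇.
a₂ must be 9 (only option left). Strike 9 from a₃, a₇.
a₇ must be 6 (only option left). Eliminate 6 elsewhere: a₃.
a₃'s domain is down to {7}, so a₃ = 7.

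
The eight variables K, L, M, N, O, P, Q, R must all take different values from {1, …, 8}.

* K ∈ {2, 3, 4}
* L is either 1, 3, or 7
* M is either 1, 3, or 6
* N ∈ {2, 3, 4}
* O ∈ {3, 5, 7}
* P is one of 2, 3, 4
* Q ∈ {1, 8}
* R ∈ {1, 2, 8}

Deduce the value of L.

7

The 8 variables together cover exactly {1, 2, 3, 4, 5, 6, 7, 8} — 8 values for 8 variables — and 5 appears only in O's list, so O = 5.
The 7 still-open variables draw from only 7 values {1, 2, 3, 4, 6, 7, 8}, so each is used; only M can be 6, hence M = 6.
The 6 still-open variables draw from only 6 values {1, 2, 3, 4, 7, 8}, so each is used; only L can be 7, hence L = 7.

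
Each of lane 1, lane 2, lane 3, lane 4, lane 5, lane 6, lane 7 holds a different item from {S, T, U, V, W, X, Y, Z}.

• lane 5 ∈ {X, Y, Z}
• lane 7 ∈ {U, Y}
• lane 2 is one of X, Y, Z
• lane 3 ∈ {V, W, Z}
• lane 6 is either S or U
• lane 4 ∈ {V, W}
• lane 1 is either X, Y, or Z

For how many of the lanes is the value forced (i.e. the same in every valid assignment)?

2

Among the 7 variables, S fits only lane 6 (and all 7 values in {S, U, V, W, X, Y, Z} must be used), so lane 6 = S.
The 6 still-open variables draw from only 6 values {U, V, W, X, Y, Z}, so each is used; only lane 7 can be U, hence lane 7 = U.
The 3 variables lane 1, lane 2, lane 5 are confined to {X, Y, Z}, which locks those values in; drop them from lane 3.
Determined: lane 6=S, lane 7=U. The other lanes each still have more than one consistent value. That makes 2.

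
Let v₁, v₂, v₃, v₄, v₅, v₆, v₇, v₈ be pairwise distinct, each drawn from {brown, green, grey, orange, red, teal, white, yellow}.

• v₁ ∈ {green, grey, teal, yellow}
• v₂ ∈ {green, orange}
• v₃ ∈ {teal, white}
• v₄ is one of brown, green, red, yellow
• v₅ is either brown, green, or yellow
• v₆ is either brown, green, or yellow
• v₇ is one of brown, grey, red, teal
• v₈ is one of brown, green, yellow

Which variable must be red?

The 8 variables together cover exactly {brown, green, grey, orange, red, teal, white, yellow} — 8 values for 8 variables — and orange appears only in v₂'s list, so v₂ = orange.
The 7 still-open variables together cover exactly {brown, green, grey, red, teal, white, yellow} — 7 values for 7 variables — and white appears only in v₃'s list, so v₃ = white.
v₅, v₆, v₈ between them cover only {brown, green, yellow} — a naked triple. Remove those values from v₁, v₄, v₇.
So red goes to v₄.

v₄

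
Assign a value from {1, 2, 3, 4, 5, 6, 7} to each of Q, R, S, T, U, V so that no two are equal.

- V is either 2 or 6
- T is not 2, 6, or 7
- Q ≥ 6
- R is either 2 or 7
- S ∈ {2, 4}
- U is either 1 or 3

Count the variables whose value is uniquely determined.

1

Q, R, V between them cover only {2, 6, 7} — a naked triple. Remove those values from S.
S must be 4 (only option left). Eliminate 4 elsewhere: T.
Determined: S=4. The other variables each still have more than one consistent value. That makes 1.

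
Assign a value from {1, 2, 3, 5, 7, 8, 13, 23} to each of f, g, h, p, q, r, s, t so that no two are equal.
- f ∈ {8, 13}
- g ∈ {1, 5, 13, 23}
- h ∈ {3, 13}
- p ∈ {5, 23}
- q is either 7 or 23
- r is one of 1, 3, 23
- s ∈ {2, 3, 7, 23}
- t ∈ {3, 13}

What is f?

8

Among the 8 variables, 2 fits only s (and all 8 values in {1, 2, 3, 5, 7, 8, 13, 23} must be used), so s = 2.
The 7 still-open variables draw from only 7 values {1, 3, 5, 7, 8, 13, 23}, so each is used; only q can be 7, hence q = 7.
The 6 still-open variables together cover exactly {1, 3, 5, 8, 13, 23} — 6 values for 6 variables — and 8 appears only in f's list, so f = 8.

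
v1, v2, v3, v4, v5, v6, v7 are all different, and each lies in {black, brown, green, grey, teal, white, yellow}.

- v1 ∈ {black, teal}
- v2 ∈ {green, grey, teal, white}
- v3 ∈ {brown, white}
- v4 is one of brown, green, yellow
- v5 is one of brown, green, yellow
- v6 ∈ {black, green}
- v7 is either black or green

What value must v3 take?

white

The 7 variables together cover exactly {black, brown, green, grey, teal, white, yellow} — 7 values for 7 variables — and grey appears only in v2's list, so v2 = grey.
Among the 6 still-open variables, teal fits only v1 (and all 6 values in {black, brown, green, teal, white, yellow} must be used), so v1 = teal.
Among the 5 still-open variables, white fits only v3 (and all 5 values in {black, brown, green, white, yellow} must be used), so v3 = white.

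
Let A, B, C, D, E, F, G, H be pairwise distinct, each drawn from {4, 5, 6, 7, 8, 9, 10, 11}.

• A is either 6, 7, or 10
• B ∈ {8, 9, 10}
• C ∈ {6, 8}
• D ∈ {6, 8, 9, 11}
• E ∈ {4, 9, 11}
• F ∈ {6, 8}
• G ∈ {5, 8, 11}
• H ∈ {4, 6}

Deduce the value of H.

4

The 8 variables draw from only 8 values {4, 5, 6, 7, 8, 9, 10, 11}, so each is used; only G can be 5, hence G = 5.
The 7 still-open variables together cover exactly {4, 6, 7, 8, 9, 10, 11} — 7 values for 7 variables — and 7 appears only in A's list, so A = 7.
Among the 6 still-open variables, 10 fits only B (and all 6 values in {4, 6, 8, 9, 10, 11} must be used), so B = 10.
C and F between them cover only {6, 8} — a naked pair. Remove those values from D, H.
So H = 4.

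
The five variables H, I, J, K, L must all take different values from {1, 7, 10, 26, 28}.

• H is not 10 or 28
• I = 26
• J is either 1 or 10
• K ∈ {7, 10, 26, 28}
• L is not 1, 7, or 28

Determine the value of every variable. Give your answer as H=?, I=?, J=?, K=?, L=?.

H=7, I=26, J=1, K=28, L=10

I has just one choice, so I = 26. Eliminate 26 elsewhere: H, K, L.
L has just one choice, so L = 10. So J, K can't be 10.
J's domain is down to {1}, so J = 1. Strike 1 from H.
That leaves H = 7. Strike 7 from K.
K has just one choice, so K = 28.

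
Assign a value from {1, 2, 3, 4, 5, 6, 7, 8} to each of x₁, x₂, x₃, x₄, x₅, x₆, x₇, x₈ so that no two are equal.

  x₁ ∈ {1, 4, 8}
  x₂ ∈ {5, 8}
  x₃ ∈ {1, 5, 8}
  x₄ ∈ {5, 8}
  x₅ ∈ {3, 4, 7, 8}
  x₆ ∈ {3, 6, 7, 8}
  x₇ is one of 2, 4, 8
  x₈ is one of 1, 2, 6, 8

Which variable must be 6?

x₈

x₂ and x₄ share exactly the 2 values {5, 8}; by pigeonhole those values go to them, so strike 5, 8 from x₁, x₃, x₅, x₆, x₇, x₈.
x₃ has just one choice, so x₃ = 1. Strike 1 from x₁, x₈.
x₁'s domain is down to {4}, so x₁ = 4. Strike 4 from x₅, x₇.
x₇'s domain is down to {2}, so x₇ = 2. Eliminate 2 elsewhere: x₈.
So 6 goes to x₈.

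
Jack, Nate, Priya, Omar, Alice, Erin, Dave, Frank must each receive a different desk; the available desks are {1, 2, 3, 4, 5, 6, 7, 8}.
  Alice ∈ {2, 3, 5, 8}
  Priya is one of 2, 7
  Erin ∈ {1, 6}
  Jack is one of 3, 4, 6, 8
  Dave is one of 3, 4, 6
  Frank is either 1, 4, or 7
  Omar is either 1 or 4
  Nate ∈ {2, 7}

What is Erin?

Among the 8 variables, 5 fits only Alice (and all 8 values in {1, 2, 3, 4, 5, 6, 7, 8} must be used), so Alice = 5.
The 7 still-open variables together cover exactly {1, 2, 3, 4, 6, 7, 8} — 7 values for 7 variables — and 8 appears only in Jack's list, so Jack = 8.
The 6 still-open variables together cover exactly {1, 2, 3, 4, 6, 7} — 6 values for 6 variables — and 3 appears only in Dave's list, so Dave = 3.
The 5 still-open variables together cover exactly {1, 2, 4, 6, 7} — 5 values for 5 variables — and 6 appears only in Erin's list, so Erin = 6.

6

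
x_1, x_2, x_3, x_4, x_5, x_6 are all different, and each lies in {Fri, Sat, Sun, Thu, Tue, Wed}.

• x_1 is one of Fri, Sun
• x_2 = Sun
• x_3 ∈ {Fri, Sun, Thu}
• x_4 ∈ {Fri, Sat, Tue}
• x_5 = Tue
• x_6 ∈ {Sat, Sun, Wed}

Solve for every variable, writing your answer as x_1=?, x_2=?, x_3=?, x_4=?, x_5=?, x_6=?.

x_2 must be Sun (only option left). Eliminate Sun elsewhere: x_1, x_3, x_6.
x_5 has just one choice, so x_5 = Tue. Remove Tue from x_4.
x_1 has just one choice, so x_1 = Fri. Eliminate Fri elsewhere: x_3, x_4.
x_3 must be Thu (only option left).
x_4 has just one choice, so x_4 = Sat. Remove Sat from x_6.
x_6 has just one choice, so x_6 = Wed.

x_1=Fri, x_2=Sun, x_3=Thu, x_4=Sat, x_5=Tue, x_6=Wed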